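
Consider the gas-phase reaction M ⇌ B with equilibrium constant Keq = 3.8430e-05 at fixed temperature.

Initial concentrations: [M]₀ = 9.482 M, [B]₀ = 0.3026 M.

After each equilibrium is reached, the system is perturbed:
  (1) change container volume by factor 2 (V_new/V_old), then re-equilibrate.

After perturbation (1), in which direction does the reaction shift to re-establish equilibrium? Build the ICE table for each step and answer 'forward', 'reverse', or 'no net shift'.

Direction: no net shift

Q₀ = 0.03191 vs Keq = 3.8430e-05 ⇒ Q>K, reverse
Step 1:
                   M          B
  Initial      9.482     0.3026
  Change      0.3022    -0.3022
  Equil        9.784 3.7601e-04
  solve Keq expr → x = -0.3022; check Q = 3.8430e-05
Then change container volume by factor 2 (V_new/V_old).
Step 2:
                   M          B
  Initial      4.892 1.8800e-04
  Change           0          0
  Equil        4.892 1.8800e-04
  solve Keq expr → x = 0; check Q = 3.8430e-05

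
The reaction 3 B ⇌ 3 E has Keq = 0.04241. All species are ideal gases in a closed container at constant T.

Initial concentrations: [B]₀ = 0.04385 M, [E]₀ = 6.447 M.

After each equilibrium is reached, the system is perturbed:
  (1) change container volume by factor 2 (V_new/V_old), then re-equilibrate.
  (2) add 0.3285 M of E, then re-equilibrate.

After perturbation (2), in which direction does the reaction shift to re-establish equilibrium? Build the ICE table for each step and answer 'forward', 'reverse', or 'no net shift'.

Q₀ = 3.1781e+06 vs Keq = 0.04241 ⇒ Q>K, reverse
Step 1:
                    B           E
  Initial     0.04385       6.447
  Change        4.769      -4.769
  Equil         4.813       1.678
  solve Keq expr → x = -1.59; check Q = 0.04241
Then change container volume by factor 2 (V_new/V_old).
Step 2:
                    B           E
  Initial       2.406      0.8391
  Change            0           0
  Equil         2.406      0.8391
  solve Keq expr → x = 0; check Q = 0.04241
Then add 0.3285 M of E.
Step 3:
                    B           E
  Initial       2.406       1.168
  Change       0.2436     -0.2436
  Equil          2.65      0.9241
  solve Keq expr → x = -0.08119; check Q = 0.04241

Direction: reverse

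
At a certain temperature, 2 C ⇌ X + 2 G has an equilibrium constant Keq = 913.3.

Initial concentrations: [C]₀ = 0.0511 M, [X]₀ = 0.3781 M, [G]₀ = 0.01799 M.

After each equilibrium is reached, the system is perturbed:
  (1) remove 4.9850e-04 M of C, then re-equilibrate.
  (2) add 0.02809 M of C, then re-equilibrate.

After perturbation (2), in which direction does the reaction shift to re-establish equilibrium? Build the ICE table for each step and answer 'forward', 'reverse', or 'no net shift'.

Direction: forward

Q₀ = 0.04686 vs Keq = 913.3 ⇒ Q<K, forward
Step 1:
                  C         X         G
  Initial    0.0511    0.3781   0.01799
  Change   -0.04968   0.02484   0.04968
  Equil    0.001421    0.4029   0.06767
  solve Keq expr → x = 0.02484; check Q = 913.3
Then remove 4.9850e-04 M of C.
Step 2:
                  C         X         G
  Initial 9.2285e-04    0.4029   0.06767
  Change  4.8783e-04 -2.4391e-04 -4.8783e-04
  Equil    0.001411    0.4027   0.06718
  solve Keq expr → x = -2.4391e-04; check Q = 913.3
Then add 0.02809 M of C.
Step 3:
                  C         X         G
  Initial    0.0295    0.4027   0.06718
  Change   -0.02748   0.01374   0.02748
  Equil    0.002021    0.4164   0.09466
  solve Keq expr → x = 0.01374; check Q = 913.3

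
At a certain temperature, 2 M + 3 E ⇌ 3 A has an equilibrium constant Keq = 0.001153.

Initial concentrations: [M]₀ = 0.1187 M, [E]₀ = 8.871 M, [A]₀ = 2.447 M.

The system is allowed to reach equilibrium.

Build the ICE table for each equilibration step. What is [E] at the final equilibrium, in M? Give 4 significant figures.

[E]_eq = 10.23 M

Q₀ = 1.49 vs Keq = 0.001153 ⇒ Q>K, reverse
Step 1:
                  M         E         A
  init       0.1187     8.871     2.447
  Δ           0.905     1.358    -1.358
  eq          1.024     10.23     1.089
  solve Keq expr → x = -0.4525; check Q = 0.001153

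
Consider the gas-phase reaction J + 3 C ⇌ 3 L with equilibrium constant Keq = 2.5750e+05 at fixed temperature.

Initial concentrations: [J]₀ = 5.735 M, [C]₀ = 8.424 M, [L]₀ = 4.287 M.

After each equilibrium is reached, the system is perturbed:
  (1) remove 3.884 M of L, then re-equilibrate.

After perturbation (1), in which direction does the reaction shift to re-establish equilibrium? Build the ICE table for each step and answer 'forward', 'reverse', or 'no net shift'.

Direction: forward

Q₀ = 0.02298 vs Keq = 2.5750e+05 ⇒ Q<K, forward
Step 1:
                    J           C           L
  Initial       5.735       8.424       4.287
  Change       -2.762      -8.287       8.287
  Equil         2.973      0.1374       12.57
  solve Keq expr → x = 2.762; check Q = 2.5750e+05
Then remove 3.884 M of L.
Step 2:
                    J           C           L
  Initial       2.973      0.1374        8.69
  Change     -0.01395    -0.04185     0.04185
  Equil         2.959      0.0956       8.731
  solve Keq expr → x = 0.01395; check Q = 2.5750e+05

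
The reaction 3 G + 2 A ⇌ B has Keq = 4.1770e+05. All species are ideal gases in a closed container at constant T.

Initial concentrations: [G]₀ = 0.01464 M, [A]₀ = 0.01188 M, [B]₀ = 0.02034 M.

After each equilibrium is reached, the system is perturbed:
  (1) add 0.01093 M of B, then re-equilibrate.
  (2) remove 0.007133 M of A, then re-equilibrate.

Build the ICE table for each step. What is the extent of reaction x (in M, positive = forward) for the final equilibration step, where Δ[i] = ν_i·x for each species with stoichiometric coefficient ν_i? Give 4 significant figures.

x = -0.00131 M

Q₀ = 4.5930e+07 vs Keq = 4.1770e+05 ⇒ Q>K, reverse
Step 1:
                   G          A          B
  I          0.01464    0.01188    0.02034
  C          0.02132    0.01422  -0.007108
  E          0.03596     0.0261    0.01323
  solve Keq expr → x = -0.007108; check Q = 4.1770e+05
Then add 0.01093 M of B.
Step 2:
                   G          A          B
  I          0.03596     0.0261    0.02416
  C         0.004254   0.002836  -0.001418
  E          0.04022    0.02893    0.02274
  solve Keq expr → x = -0.001418; check Q = 4.1770e+05
Then remove 0.007133 M of A.
Step 3:
                   G          A          B
  I          0.04022     0.0218    0.02274
  C         0.003931   0.002621   -0.00131
  E          0.04415    0.02442    0.02143
  solve Keq expr → x = -0.00131; check Q = 4.1770e+05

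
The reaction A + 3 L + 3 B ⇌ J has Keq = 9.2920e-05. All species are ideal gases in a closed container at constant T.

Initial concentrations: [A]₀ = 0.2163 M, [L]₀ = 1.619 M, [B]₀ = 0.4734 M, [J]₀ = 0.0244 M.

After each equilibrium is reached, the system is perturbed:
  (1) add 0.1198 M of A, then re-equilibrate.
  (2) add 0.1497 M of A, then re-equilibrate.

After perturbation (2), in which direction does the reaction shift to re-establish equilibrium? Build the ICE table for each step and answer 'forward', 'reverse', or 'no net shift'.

Direction: forward

Q₀ = 0.2506 vs Keq = 9.2920e-05 ⇒ Q>K, reverse
Step 1:
                  A         L         B         J
  init       0.2163     1.619    0.4734    0.0244
  Δ         0.02438   0.07315   0.07315  -0.02438
  eq         0.2407     1.692    0.5465 1.7691e-05
  solve Keq expr → x = -0.02438; check Q = 9.2920e-05
Then add 0.1198 M of A.
Step 2:
                  A         L         B         J
  init       0.3605     1.692    0.5465 1.7691e-05
  Δ       -8.7999e-06 -2.6400e-05 -2.6400e-05 8.7999e-06
  eq         0.3605     1.692    0.5465 2.6491e-05
  solve Keq expr → x = 8.7999e-06; check Q = 9.2920e-05
Then add 0.1497 M of A.
Step 3:
                  A         L         B         J
  init       0.5102     1.692    0.5465 2.6491e-05
  Δ       -1.0992e-05 -3.2975e-05 -3.2975e-05 1.0992e-05
  eq         0.5102     1.692    0.5465 3.7482e-05
  solve Keq expr → x = 1.0992e-05; check Q = 9.2920e-05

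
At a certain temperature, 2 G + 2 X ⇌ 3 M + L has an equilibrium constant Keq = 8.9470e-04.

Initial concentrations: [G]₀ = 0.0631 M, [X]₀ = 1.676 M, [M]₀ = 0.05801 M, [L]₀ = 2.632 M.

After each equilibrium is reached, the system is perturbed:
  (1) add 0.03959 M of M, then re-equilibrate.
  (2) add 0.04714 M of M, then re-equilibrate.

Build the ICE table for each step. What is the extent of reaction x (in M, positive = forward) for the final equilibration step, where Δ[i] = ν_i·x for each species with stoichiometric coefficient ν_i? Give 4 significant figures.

x = -0.01432 M

Q₀ = 0.04594 vs Keq = 8.9470e-04 ⇒ Q>K, reverse
Step 1:
                    G           X           M           L
  Initial      0.0631       1.676     0.05801       2.632
  Change      0.02548     0.02548    -0.03821    -0.01274
  Equil       0.08858       1.701      0.0198       2.619
  solve Keq expr → x = -0.01274; check Q = 8.9470e-04
Then add 0.03959 M of M.
Step 2:
                    G           X           M           L
  Initial     0.08858       1.701     0.05939       2.619
  Change      0.02394     0.02394    -0.03591    -0.01197
  Equil        0.1125       1.725     0.02347       2.607
  solve Keq expr → x = -0.01197; check Q = 8.9470e-04
Then add 0.04714 M of M.
Step 3:
                    G           X           M           L
  Initial      0.1125       1.725     0.07061       2.607
  Change      0.02864     0.02864    -0.04296    -0.01432
  Equil        0.1412       1.754     0.02766       2.593
  solve Keq expr → x = -0.01432; check Q = 8.9470e-04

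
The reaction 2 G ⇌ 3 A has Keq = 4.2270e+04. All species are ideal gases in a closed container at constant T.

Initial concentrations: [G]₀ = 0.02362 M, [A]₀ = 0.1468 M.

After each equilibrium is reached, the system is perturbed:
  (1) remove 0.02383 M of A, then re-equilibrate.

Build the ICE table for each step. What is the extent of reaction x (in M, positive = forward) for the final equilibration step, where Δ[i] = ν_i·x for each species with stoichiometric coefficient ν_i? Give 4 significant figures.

x = 3.5653e-05 M

Q₀ = 5.67 vs Keq = 4.2270e+04 ⇒ Q<K, forward
Step 1:
                   G          A
  I          0.02362     0.1468
  C         -0.02324    0.03487
  E       3.7661e-04     0.1817
  solve Keq expr → x = 0.01162; check Q = 4.2270e+04
Then remove 0.02383 M of A.
Step 2:
                   G          A
  I       3.7661e-04     0.1578
  C       -7.1307e-05 1.0696e-04
  E       3.0530e-04     0.1579
  solve Keq expr → x = 3.5653e-05; check Q = 4.2270e+04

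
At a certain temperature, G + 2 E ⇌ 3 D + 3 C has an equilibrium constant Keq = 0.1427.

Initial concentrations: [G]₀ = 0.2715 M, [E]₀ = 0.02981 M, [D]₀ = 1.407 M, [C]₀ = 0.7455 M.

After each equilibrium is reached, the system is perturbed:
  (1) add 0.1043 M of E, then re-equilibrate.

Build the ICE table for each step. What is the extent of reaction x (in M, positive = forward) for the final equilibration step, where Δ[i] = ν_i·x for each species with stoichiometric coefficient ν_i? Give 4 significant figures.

Q₀ = 4783 vs Keq = 0.1427 ⇒ Q>K, reverse
Step 1:
                  G         E         D         C
  I          0.2715   0.02981     1.407    0.7455
  C          0.1715    0.3429   -0.5144   -0.5144
  E           0.443    0.3727    0.8926    0.2311
  solve Keq expr → x = -0.1715; check Q = 0.1427
Then add 0.1043 M of E.
Step 2:
                  G         E         D         C
  I           0.443     0.477    0.8926    0.2311
  C       -0.008554  -0.01711   0.02566   0.02566
  E          0.4344    0.4599    0.9183    0.2568
  solve Keq expr → x = 0.008554; check Q = 0.1427

x = 0.008554 M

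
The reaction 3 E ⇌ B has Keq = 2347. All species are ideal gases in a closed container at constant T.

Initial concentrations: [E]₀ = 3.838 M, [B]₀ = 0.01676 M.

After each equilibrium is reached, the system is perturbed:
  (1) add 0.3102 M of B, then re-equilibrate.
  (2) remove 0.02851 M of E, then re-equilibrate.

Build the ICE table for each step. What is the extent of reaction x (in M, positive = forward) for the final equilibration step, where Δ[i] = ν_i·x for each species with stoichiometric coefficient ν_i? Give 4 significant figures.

x = -0.009445 M

Q₀ = 2.9646e-04 vs Keq = 2347 ⇒ Q<K, forward
Step 1:
                    E           B
  I             3.838     0.01676
  C            -3.757       1.252
  E           0.08147       1.269
  solve Keq expr → x = 1.252; check Q = 2347
Then add 0.3102 M of B.
Step 2:
                    E           B
  I           0.08147       1.579
  C          0.006123   -0.002041
  E           0.08759       1.577
  solve Keq expr → x = -0.002041; check Q = 2347
Then remove 0.02851 M of E.
Step 3:
                    E           B
  I           0.05908       1.577
  C           0.02833   -0.009445
  E           0.08741       1.568
  solve Keq expr → x = -0.009445; check Q = 2347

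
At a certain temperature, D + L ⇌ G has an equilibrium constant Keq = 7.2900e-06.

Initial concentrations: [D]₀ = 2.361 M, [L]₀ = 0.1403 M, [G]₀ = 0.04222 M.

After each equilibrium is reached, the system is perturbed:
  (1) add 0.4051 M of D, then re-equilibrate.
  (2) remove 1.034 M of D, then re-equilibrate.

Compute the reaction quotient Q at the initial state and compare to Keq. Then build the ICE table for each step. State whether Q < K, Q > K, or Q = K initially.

Q₀ = 0.1275; Q > K (proceeds reverse)

Q₀ = 0.1275 vs Keq = 7.2900e-06 ⇒ Q>K, reverse
Step 1:
                    D           L           G
  Initial       2.361      0.1403     0.04222
  Change      0.04222     0.04222    -0.04222
  Equil         2.403      0.1825  3.1976e-06
  solve Keq expr → x = -0.04222; check Q = 7.2900e-06
Then add 0.4051 M of D.
Step 2:
                    D           L           G
  Initial       2.808      0.1825  3.1976e-06
  Change  -5.3899e-07 -5.3899e-07  5.3899e-07
  Equil         2.808      0.1825  3.7366e-06
  solve Keq expr → x = 5.3899e-07; check Q = 7.2900e-06
Then remove 1.034 M of D.
Step 3:
                    D           L           G
  Initial       1.774      0.1825  3.7366e-06
  Change   1.3758e-06  1.3758e-06 -1.3758e-06
  Equil         1.774      0.1825  2.3608e-06
  solve Keq expr → x = -1.3758e-06; check Q = 7.2900e-06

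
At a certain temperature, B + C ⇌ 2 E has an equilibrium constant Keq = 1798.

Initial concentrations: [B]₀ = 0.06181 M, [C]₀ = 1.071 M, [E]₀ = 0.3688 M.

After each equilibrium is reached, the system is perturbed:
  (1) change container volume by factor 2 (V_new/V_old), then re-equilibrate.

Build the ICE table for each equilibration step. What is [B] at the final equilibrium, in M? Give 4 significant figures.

Q₀ = 2.055 vs Keq = 1798 ⇒ Q<K, forward
Step 1:
                    B           C           E
  I           0.06181       1.071      0.3688
  C          -0.06168    -0.06168      0.1234
  E        1.3347e-04       1.009      0.4922
  solve Keq expr → x = 0.06168; check Q = 1798
Then change container volume by factor 2 (V_new/V_old).
Step 2:
                    B           C           E
  I        6.6734e-05      0.5047      0.2461
  C                 0           0           0
  E        6.6734e-05      0.5047      0.2461
  solve Keq expr → x = 0; check Q = 1798

[B]_eq = 6.6734e-05 M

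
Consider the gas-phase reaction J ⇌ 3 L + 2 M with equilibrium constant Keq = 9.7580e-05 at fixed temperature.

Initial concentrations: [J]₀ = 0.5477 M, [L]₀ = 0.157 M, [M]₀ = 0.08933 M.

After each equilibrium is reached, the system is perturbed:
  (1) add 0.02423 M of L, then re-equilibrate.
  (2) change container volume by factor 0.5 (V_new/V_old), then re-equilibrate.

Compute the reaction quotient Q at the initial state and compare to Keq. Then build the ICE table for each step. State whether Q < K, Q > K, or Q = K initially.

Q₀ = 5.6383e-05; Q < K (proceeds forward)

Q₀ = 5.6383e-05 vs Keq = 9.7580e-05 ⇒ Q<K, forward
Step 1:
                    J           L           M
  I            0.5477       0.157     0.08933
  C         -0.005568      0.0167     0.01114
  E            0.5421      0.1737      0.1005
  solve Keq expr → x = 0.005568; check Q = 9.7580e-05
Then add 0.02423 M of L.
Step 2:
                    J           L           M
  I            0.5421      0.1979      0.1005
  C          0.004329    -0.01299   -0.008657
  E            0.5465      0.1849     0.09181
  solve Keq expr → x = -0.004329; check Q = 9.7580e-05
Then change container volume by factor 0.5 (V_new/V_old).
Step 3:
                    J           L           M
  I             1.093      0.3699      0.1836
  C           0.04528     -0.1358    -0.09055
  E             1.138      0.2341     0.09306
  solve Keq expr → x = -0.04528; check Q = 9.7580e-05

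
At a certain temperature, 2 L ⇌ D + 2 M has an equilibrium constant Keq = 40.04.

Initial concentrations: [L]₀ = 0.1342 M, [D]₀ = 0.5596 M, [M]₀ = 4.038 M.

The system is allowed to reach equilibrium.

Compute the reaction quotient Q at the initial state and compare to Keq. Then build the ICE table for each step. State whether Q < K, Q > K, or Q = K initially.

Q₀ = 506.6; Q > K (proceeds reverse)

Q₀ = 506.6 vs Keq = 40.04 ⇒ Q>K, reverse
Step 1:
                    L           D           M
  init         0.1342      0.5596       4.038
  Δ            0.2578     -0.1289     -0.2578
  eq            0.392      0.4307        3.78
  solve Keq expr → x = -0.1289; check Q = 40.04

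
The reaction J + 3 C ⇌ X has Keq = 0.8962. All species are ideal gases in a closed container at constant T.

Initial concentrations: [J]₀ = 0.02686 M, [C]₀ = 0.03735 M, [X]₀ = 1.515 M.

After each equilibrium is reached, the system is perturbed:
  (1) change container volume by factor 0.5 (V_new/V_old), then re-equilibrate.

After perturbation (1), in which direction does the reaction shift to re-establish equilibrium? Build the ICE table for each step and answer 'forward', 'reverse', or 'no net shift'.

Q₀ = 1.0825e+06 vs Keq = 0.8962 ⇒ Q>K, reverse
Step 1:
                    J           C           X
  Initial     0.02686     0.03735       1.515
  Change       0.4428       1.328     -0.4428
  Equil        0.4697       1.366       1.072
  solve Keq expr → x = -0.4428; check Q = 0.8962
Then change container volume by factor 0.5 (V_new/V_old).
Step 2:
                    J           C           X
  Initial      0.9393       2.731       2.144
  Change      -0.3509      -1.053      0.3509
  Equil        0.5884       1.679       2.495
  solve Keq expr → x = 0.3509; check Q = 0.8962

Direction: forward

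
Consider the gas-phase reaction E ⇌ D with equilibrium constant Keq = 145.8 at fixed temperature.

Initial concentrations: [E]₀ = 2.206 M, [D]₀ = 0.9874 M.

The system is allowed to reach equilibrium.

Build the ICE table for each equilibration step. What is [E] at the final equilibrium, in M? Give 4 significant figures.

Q₀ = 0.4476 vs Keq = 145.8 ⇒ Q<K, forward
Step 1:
                   E          D
  init         2.206     0.9874
  Δ           -2.184      2.184
  eq         0.02175      3.172
  solve Keq expr → x = 2.184; check Q = 145.8

[E]_eq = 0.02175 M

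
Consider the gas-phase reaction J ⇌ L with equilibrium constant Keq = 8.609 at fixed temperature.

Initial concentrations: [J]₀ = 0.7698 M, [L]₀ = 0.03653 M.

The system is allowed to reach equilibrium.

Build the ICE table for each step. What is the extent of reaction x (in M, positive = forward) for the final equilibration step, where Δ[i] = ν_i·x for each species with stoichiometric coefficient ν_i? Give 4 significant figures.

x = 0.6859 M

Q₀ = 0.04745 vs Keq = 8.609 ⇒ Q<K, forward
Step 1:
                  J         L
  Initial    0.7698   0.03653
  Change    -0.6859    0.6859
  Equil     0.08391    0.7224
  solve Keq expr → x = 0.6859; check Q = 8.609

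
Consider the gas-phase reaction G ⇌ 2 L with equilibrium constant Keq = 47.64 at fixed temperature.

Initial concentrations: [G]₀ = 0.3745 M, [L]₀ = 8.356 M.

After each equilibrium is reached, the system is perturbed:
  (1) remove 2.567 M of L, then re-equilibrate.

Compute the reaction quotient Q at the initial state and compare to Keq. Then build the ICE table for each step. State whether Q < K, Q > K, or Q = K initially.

Q₀ = 186.4 vs Keq = 47.64 ⇒ Q>K, reverse
Step 1:
                  G         L
  init       0.3745     8.356
  Δ          0.6629    -1.326
  eq          1.037      7.03
  solve Keq expr → x = -0.6629; check Q = 47.64
Then remove 2.567 M of L.
Step 2:
                  G         L
  init        1.037     4.463
  Δ         -0.4387    0.8775
  eq         0.5987     5.341
  solve Keq expr → x = 0.4387; check Q = 47.64

Q₀ = 186.4; Q > K (proceeds reverse)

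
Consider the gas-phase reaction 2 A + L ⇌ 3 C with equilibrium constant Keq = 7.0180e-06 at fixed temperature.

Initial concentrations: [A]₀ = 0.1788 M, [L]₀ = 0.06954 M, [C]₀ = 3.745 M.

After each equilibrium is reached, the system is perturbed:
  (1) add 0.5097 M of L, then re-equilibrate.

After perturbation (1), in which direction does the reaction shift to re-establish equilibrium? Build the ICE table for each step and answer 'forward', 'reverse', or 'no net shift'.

Q₀ = 2.3626e+04 vs Keq = 7.0180e-06 ⇒ Q>K, reverse
Step 1:
                   A          L          C
  Initial     0.1788    0.06954      3.745
  Change        2.47      1.235     -3.705
  Equil        2.649      1.305    0.04005
  solve Keq expr → x = -1.235; check Q = 7.0180e-06
Then add 0.5097 M of L.
Step 2:
                   A          L          C
  Initial      2.649      1.814    0.04005
  Change   -0.003071  -0.001536   0.004607
  Equil        2.646      1.813    0.04466
  solve Keq expr → x = 0.001536; check Q = 7.0180e-06

Direction: forward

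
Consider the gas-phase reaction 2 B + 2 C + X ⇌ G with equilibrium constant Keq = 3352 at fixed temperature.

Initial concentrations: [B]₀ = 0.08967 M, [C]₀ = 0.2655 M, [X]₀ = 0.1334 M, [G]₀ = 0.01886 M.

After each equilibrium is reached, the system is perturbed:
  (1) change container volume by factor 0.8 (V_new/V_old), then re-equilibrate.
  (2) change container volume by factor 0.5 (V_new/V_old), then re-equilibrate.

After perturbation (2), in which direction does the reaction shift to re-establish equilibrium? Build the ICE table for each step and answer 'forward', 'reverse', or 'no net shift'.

Q₀ = 249.4 vs Keq = 3352 ⇒ Q<K, forward
Step 1:
                    B           C           X           G
  Initial     0.08967      0.2655      0.1334     0.01886
  Change     -0.04303    -0.04303    -0.02152     0.02152
  Equil       0.04664      0.2225      0.1119     0.04038
  solve Keq expr → x = 0.02152; check Q = 3352
Then change container volume by factor 0.8 (V_new/V_old).
Step 2:
                    B           C           X           G
  Initial      0.0583      0.2781      0.1399     0.05047
  Change      -0.0149     -0.0149   -0.007448    0.007448
  Equil        0.0434      0.2632      0.1324     0.05792
  solve Keq expr → x = 0.007448; check Q = 3352
Then change container volume by factor 0.5 (V_new/V_old).
Step 3:
                    B           C           X           G
  Initial     0.08681      0.5264      0.2648      0.1158
  Change     -0.05792    -0.05792    -0.02896     0.02896
  Equil       0.02889      0.4685      0.2359      0.1448
  solve Keq expr → x = 0.02896; check Q = 3352

Direction: forward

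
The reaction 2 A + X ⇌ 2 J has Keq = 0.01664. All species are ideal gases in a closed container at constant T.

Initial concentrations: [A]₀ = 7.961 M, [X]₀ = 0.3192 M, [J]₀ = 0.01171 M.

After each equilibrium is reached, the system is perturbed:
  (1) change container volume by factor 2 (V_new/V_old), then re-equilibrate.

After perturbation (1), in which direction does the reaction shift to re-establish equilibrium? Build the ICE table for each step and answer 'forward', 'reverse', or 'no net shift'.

Q₀ = 6.7782e-06 vs Keq = 0.01664 ⇒ Q<K, forward
Step 1:
                  A         X         J
  I           7.961    0.3192   0.01171
  C         -0.3565   -0.1783    0.3565
  E           7.604    0.1409    0.3683
  solve Keq expr → x = 0.1783; check Q = 0.01664
Then change container volume by factor 2 (V_new/V_old).
Step 2:
                  A         X         J
  I           3.802   0.07046    0.1841
  C         0.03659    0.0183  -0.03659
  E           3.839   0.08876    0.1475
  solve Keq expr → x = -0.0183; check Q = 0.01664

Direction: reverse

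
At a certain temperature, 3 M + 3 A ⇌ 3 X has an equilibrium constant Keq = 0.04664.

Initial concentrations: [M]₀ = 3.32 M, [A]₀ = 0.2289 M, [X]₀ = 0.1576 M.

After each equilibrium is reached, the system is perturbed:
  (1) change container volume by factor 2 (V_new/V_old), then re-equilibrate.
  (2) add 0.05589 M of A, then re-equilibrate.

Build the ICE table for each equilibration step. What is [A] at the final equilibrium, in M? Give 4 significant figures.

Q₀ = 0.008919 vs Keq = 0.04664 ⇒ Q<K, forward
Step 1:
                    M           A           X
  I              3.32      0.2289      0.1576
  C          -0.05133    -0.05133     0.05133
  E             3.269      0.1776      0.2089
  solve Keq expr → x = 0.01711; check Q = 0.04664
Then change container volume by factor 2 (V_new/V_old).
Step 2:
                    M           A           X
  I             1.634     0.08879      0.1045
  C           0.03201     0.03201    -0.03201
  E             1.666      0.1208     0.07245
  solve Keq expr → x = -0.01067; check Q = 0.04664
Then add 0.05589 M of A.
Step 3:
                    M           A           X
  I             1.666      0.1767     0.07245
  C          -0.02024    -0.02024     0.02024
  E             1.646      0.1564      0.0927
  solve Keq expr → x = 0.006747; check Q = 0.04664

[A]_eq = 0.1564 M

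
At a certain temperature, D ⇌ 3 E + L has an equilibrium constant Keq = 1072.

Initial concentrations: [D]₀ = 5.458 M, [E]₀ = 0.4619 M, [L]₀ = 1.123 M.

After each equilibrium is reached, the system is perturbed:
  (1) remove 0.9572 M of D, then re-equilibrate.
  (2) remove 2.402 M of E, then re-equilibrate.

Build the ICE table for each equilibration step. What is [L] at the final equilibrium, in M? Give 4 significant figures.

[L]_eq = 4.17 M

Q₀ = 0.02028 vs Keq = 1072 ⇒ Q<K, forward
Step 1:
                  D         E         L
  Initial     5.458    0.4619     1.123
  Change     -2.826     8.478     2.826
  Equil       2.632      8.94     3.949
  solve Keq expr → x = 2.826; check Q = 1072
Then remove 0.9572 M of D.
Step 2:
                  D         E         L
  Initial     1.675      8.94     3.949
  Change     0.2419   -0.7256   -0.2419
  Equil       1.917     8.214     3.707
  solve Keq expr → x = -0.2419; check Q = 1072
Then remove 2.402 M of E.
Step 3:
                  D         E         L
  Initial     1.917     5.812     3.707
  Change    -0.4633      1.39    0.4633
  Equil       1.453     7.202      4.17
  solve Keq expr → x = 0.4633; check Q = 1072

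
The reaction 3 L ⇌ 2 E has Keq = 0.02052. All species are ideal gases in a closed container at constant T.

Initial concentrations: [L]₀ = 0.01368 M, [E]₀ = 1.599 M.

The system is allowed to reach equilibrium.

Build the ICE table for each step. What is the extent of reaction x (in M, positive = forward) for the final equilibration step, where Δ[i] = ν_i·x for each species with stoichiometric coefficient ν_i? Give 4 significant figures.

x = -0.6171 M

Q₀ = 9.9871e+05 vs Keq = 0.02052 ⇒ Q>K, reverse
Step 1:
                    L           E
  I           0.01368       1.599
  C             1.851      -1.234
  E             1.865      0.3648
  solve Keq expr → x = -0.6171; check Q = 0.02052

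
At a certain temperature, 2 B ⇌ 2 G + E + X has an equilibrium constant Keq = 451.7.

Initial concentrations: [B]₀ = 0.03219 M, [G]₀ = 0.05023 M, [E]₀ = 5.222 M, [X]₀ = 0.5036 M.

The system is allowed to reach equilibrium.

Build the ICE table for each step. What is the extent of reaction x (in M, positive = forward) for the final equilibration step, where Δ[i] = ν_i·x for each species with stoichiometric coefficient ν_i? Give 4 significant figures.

x = 0.01313 M

Q₀ = 6.403 vs Keq = 451.7 ⇒ Q<K, forward
Step 1:
                    B           G           E           X
  init        0.03219     0.05023       5.222      0.5036
  Δ          -0.02627     0.02627     0.01313     0.01313
  eq          0.00592      0.0765       5.235      0.5167
  solve Keq expr → x = 0.01313; check Q = 451.7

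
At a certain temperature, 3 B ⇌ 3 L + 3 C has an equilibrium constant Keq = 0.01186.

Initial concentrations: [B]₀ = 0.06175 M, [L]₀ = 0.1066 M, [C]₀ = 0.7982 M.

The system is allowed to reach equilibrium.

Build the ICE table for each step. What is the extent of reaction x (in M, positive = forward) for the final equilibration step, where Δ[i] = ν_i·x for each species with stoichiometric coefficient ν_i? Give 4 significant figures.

Q₀ = 2.616 vs Keq = 0.01186 ⇒ Q>K, reverse
Step 1:
                  B         L         C
  init      0.06175    0.1066    0.7982
  Δ         0.06659  -0.06659  -0.06659
  eq         0.1283   0.04001    0.7316
  solve Keq expr → x = -0.0222; check Q = 0.01186

x = -0.0222 M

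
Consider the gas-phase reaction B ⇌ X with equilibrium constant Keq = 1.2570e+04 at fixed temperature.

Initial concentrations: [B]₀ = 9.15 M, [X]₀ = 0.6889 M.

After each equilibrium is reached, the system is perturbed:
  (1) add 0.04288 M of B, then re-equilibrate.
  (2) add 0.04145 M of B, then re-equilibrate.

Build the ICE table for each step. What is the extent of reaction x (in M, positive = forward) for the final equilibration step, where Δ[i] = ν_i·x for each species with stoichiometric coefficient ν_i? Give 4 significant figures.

Q₀ = 0.07529 vs Keq = 1.2570e+04 ⇒ Q<K, forward
Step 1:
                  B         X
  Initial      9.15    0.6889
  Change     -9.149     9.149
  Equil   7.8267e-04     9.838
  solve Keq expr → x = 9.149; check Q = 1.2570e+04
Then add 0.04288 M of B.
Step 2:
                  B         X
  Initial   0.04366     9.838
  Change   -0.04288   0.04288
  Equil   7.8608e-04     9.881
  solve Keq expr → x = 0.04288; check Q = 1.2570e+04
Then add 0.04145 M of B.
Step 3:
                  B         X
  Initial   0.04224     9.881
  Change   -0.04145   0.04145
  Equil   7.8937e-04     9.922
  solve Keq expr → x = 0.04145; check Q = 1.2570e+04

x = 0.04145 M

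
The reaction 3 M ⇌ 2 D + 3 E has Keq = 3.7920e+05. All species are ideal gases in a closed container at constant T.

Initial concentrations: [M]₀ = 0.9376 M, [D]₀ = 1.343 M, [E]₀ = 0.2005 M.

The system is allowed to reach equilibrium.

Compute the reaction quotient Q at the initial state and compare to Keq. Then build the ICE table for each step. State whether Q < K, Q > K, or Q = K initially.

Q₀ = 0.01764 vs Keq = 3.7920e+05 ⇒ Q<K, forward
Step 1:
                  M         D         E
  init       0.9376     1.343    0.2005
  Δ         -0.9136     0.609    0.9136
  eq        0.02404     1.952     1.114
  solve Keq expr → x = 0.3045; check Q = 3.7920e+05

Q₀ = 0.01764; Q < K (proceeds forward)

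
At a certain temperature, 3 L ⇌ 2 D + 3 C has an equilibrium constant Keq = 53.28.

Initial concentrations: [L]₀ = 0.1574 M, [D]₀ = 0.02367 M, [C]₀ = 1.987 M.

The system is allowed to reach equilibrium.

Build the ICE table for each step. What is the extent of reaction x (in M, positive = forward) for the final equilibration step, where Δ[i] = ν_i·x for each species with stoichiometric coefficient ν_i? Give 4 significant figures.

x = 0.02216 M

Q₀ = 1.127 vs Keq = 53.28 ⇒ Q<K, forward
Step 1:
                  L         D         C
  init       0.1574   0.02367     1.987
  Δ        -0.06649   0.04433   0.06649
  eq        0.09091     0.068     2.053
  solve Keq expr → x = 0.02216; check Q = 53.28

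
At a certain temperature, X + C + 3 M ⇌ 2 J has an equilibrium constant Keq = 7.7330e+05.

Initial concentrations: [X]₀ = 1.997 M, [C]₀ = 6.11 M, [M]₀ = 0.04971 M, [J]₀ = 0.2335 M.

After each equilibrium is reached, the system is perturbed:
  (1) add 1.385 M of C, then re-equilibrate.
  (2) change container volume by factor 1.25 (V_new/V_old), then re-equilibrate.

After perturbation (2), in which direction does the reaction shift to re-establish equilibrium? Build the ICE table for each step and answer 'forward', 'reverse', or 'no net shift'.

Direction: reverse

Q₀ = 36.38 vs Keq = 7.7330e+05 ⇒ Q<K, forward
Step 1:
                  X         C         M         J
  init        1.997      6.11   0.04971    0.2335
  Δ        -0.01592  -0.01592  -0.04775   0.03183
  eq          1.981     6.094  0.001961    0.2653
  solve Keq expr → x = 0.01592; check Q = 7.7330e+05
Then add 1.385 M of C.
Step 2:
                  X         C         M         J
  init        1.981     7.479  0.001961    0.2653
  Δ       -4.2995e-05 -4.2995e-05 -1.2899e-04 8.5990e-05
  eq          1.981     7.479  0.001832    0.2654
  solve Keq expr → x = 4.2995e-05; check Q = 7.7330e+05
Then change container volume by factor 1.25 (V_new/V_old).
Step 3:
                  X         C         M         J
  init        1.585     5.983  0.001466    0.2123
  Δ       1.2165e-04 1.2165e-04 3.6494e-04 -2.4329e-04
  eq          1.585     5.983  0.001831    0.2121
  solve Keq expr → x = -1.2165e-04; check Q = 7.7330e+05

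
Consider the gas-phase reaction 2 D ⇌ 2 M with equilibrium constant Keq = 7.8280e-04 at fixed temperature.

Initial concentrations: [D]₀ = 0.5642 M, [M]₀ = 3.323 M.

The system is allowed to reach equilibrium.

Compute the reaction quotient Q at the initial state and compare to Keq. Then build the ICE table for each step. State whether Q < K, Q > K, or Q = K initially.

Q₀ = 34.69 vs Keq = 7.8280e-04 ⇒ Q>K, reverse
Step 1:
                   D          M
  I           0.5642      3.323
  C            3.217     -3.217
  E            3.781     0.1058
  solve Keq expr → x = -1.609; check Q = 7.8280e-04

Q₀ = 34.69; Q > K (proceeds reverse)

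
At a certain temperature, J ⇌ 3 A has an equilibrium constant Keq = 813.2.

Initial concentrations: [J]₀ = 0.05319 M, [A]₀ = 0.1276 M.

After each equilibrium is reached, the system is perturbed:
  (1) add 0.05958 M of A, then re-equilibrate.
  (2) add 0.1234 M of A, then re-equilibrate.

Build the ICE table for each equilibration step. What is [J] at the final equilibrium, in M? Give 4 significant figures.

[J]_eq = 1.2748e-04 M

Q₀ = 0.03906 vs Keq = 813.2 ⇒ Q<K, forward
Step 1:
                   J          A
  init       0.05319     0.1276
  Δ         -0.05316     0.1595
  eq      2.9095e-05     0.2871
  solve Keq expr → x = 0.05316; check Q = 813.2
Then add 0.05958 M of A.
Step 2:
                   J          A
  init    2.9095e-05     0.3467
  Δ       2.2105e-05 -6.6316e-05
  eq      5.1201e-05     0.3466
  solve Keq expr → x = -2.2105e-05; check Q = 813.2
Then add 0.1234 M of A.
Step 3:
                   J          A
  init    5.1201e-05       0.47
  Δ       7.6282e-05 -2.2885e-04
  eq      1.2748e-04     0.4698
  solve Keq expr → x = -7.6282e-05; check Q = 813.2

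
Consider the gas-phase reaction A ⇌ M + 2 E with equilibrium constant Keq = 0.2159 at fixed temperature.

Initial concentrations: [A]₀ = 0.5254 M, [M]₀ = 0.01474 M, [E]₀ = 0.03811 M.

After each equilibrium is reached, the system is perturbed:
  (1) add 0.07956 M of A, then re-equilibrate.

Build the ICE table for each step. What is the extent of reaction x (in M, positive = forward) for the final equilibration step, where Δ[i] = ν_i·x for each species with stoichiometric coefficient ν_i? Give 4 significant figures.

x = 0.0168 M

Q₀ = 4.0746e-05 vs Keq = 0.2159 ⇒ Q<K, forward
Step 1:
                    A           M           E
  init         0.5254     0.01474     0.03811
  Δ           -0.2332      0.2332      0.4664
  eq           0.2922      0.2479      0.5045
  solve Keq expr → x = 0.2332; check Q = 0.2159
Then add 0.07956 M of A.
Step 2:
                    A           M           E
  init         0.3718      0.2479      0.5045
  Δ           -0.0168      0.0168      0.0336
  eq            0.355      0.2647      0.5381
  solve Keq expr → x = 0.0168; check Q = 0.2159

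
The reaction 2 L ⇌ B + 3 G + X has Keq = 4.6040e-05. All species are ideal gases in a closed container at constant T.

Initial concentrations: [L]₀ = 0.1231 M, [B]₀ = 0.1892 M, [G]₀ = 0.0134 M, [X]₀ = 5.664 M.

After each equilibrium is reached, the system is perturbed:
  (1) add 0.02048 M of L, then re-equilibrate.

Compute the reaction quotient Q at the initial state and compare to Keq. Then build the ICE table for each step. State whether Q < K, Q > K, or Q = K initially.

Q₀ = 1.7015e-04; Q > K (proceeds reverse)

Q₀ = 1.7015e-04 vs Keq = 4.6040e-05 ⇒ Q>K, reverse
Step 1:
                    L           B           G           X
  init         0.1231      0.1892      0.0134       5.664
  Δ          0.003044   -0.001522   -0.004566   -0.001522
  eq           0.1261      0.1877    0.008834       5.662
  solve Keq expr → x = -0.001522; check Q = 4.6040e-05
Then add 0.02048 M of L.
Step 2:
                    L           B           G           X
  init         0.1466      0.1877    0.008834       5.662
  Δ       -5.9997e-04  2.9999e-04  8.9996e-04  2.9999e-04
  eq            0.146       0.188    0.009734       5.663
  solve Keq expr → x = 2.9999e-04; check Q = 4.6040e-05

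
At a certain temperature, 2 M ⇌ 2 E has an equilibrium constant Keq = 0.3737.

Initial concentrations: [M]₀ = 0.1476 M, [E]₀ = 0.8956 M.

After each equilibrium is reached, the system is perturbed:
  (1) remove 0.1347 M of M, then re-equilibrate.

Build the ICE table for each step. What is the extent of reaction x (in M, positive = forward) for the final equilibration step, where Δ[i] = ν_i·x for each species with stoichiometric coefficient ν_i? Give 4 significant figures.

x = -0.02555 M

Q₀ = 36.82 vs Keq = 0.3737 ⇒ Q>K, reverse
Step 1:
                   M          E
  I           0.1476     0.8956
  C           0.4998    -0.4998
  E           0.6474     0.3958
  solve Keq expr → x = -0.2499; check Q = 0.3737
Then remove 0.1347 M of M.
Step 2:
                   M          E
  I           0.5127     0.3958
  C           0.0511    -0.0511
  E           0.5638     0.3447
  solve Keq expr → x = -0.02555; check Q = 0.3737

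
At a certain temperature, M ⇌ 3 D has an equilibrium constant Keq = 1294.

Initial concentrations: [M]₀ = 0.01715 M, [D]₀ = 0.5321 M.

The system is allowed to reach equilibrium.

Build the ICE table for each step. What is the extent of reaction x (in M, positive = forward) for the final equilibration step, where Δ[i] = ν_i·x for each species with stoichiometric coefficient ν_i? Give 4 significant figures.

Q₀ = 8.784 vs Keq = 1294 ⇒ Q<K, forward
Step 1:
                   M          D
  init       0.01715     0.5321
  Δ           -0.017    0.05099
  eq      1.5321e-04     0.5831
  solve Keq expr → x = 0.017; check Q = 1294

x = 0.017 M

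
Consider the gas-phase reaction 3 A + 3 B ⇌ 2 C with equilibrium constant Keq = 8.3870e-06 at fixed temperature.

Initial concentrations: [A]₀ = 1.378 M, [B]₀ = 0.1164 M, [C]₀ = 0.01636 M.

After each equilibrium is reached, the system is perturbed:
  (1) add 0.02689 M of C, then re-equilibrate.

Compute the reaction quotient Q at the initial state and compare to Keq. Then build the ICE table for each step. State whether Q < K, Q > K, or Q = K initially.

Q₀ = 0.06486; Q > K (proceeds reverse)

Q₀ = 0.06486 vs Keq = 8.3870e-06 ⇒ Q>K, reverse
Step 1:
                    A           B           C
  init          1.378      0.1164     0.01636
  Δ           0.02416     0.02416    -0.01611
  eq            1.402      0.1406  2.5339e-04
  solve Keq expr → x = -0.008053; check Q = 8.3870e-06
Then add 0.02689 M of C.
Step 2:
                    A           B           C
  init          1.402      0.1406     0.02714
  Δ           0.04014     0.04014    -0.02676
  eq            1.442      0.1807  3.8531e-04
  solve Keq expr → x = -0.01338; check Q = 8.3870e-06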